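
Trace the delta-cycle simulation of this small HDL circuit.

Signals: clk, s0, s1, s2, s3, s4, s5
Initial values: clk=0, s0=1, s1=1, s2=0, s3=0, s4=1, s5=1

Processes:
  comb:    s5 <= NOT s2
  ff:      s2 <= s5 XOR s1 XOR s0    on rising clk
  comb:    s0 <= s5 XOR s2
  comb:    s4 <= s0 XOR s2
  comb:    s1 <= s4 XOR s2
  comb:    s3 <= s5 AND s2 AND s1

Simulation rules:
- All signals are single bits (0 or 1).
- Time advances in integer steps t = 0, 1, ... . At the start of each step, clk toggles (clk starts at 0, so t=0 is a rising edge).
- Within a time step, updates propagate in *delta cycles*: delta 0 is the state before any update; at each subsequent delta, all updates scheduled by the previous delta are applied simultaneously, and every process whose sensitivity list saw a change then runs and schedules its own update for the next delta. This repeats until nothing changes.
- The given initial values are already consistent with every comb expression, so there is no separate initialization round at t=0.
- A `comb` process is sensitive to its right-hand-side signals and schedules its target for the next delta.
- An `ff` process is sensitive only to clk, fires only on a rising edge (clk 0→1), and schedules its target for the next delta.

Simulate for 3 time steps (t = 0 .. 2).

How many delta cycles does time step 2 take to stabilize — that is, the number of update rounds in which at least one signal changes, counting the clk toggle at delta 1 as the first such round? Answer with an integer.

t0.Δ0 s5=1 s4=1 clk=0 s2=0 s0=1 s1=1 s3=0
t0.Δ1 s5=1 s4=1 clk=1 s2=0 s0=1 s1=1 s3=0
t0.Δ2 s5=1 s4=1 clk=1 s2=1 s0=1 s1=1 s3=0
t0.Δ3 s5=0 s4=0 clk=1 s2=1 s0=0 s1=0 s3=1
t0.Δ4 s5=0 s4=1 clk=1 s2=1 s0=1 s1=1 s3=0
t0.Δ5 s5=0 s4=0 clk=1 s2=1 s0=1 s1=0 s3=0
t0.Δ6 s5=0 s4=0 clk=1 s2=1 s0=1 s1=1 s3=0
t1.Δ0 s5=0 s4=0 clk=1 s2=1 s0=1 s1=1 s3=0
t1.Δ1 s5=0 s4=0 clk=0 s2=1 s0=1 s1=1 s3=0
t2.Δ0 s5=0 s4=0 clk=0 s2=1 s0=1 s1=1 s3=0
t2.Δ1 s5=0 s4=0 clk=1 s2=1 s0=1 s1=1 s3=0
t2.Δ2 s5=0 s4=0 clk=1 s2=0 s0=1 s1=1 s3=0
t2.Δ3 s5=1 s4=1 clk=1 s2=0 s0=0 s1=0 s3=0
t2.Δ4 s5=1 s4=0 clk=1 s2=0 s0=1 s1=1 s3=0
t2.Δ5 s5=1 s4=1 clk=1 s2=0 s0=1 s1=0 s3=0
t2.Δ6 s5=1 s4=1 clk=1 s2=0 s0=1 s1=1 s3=0

6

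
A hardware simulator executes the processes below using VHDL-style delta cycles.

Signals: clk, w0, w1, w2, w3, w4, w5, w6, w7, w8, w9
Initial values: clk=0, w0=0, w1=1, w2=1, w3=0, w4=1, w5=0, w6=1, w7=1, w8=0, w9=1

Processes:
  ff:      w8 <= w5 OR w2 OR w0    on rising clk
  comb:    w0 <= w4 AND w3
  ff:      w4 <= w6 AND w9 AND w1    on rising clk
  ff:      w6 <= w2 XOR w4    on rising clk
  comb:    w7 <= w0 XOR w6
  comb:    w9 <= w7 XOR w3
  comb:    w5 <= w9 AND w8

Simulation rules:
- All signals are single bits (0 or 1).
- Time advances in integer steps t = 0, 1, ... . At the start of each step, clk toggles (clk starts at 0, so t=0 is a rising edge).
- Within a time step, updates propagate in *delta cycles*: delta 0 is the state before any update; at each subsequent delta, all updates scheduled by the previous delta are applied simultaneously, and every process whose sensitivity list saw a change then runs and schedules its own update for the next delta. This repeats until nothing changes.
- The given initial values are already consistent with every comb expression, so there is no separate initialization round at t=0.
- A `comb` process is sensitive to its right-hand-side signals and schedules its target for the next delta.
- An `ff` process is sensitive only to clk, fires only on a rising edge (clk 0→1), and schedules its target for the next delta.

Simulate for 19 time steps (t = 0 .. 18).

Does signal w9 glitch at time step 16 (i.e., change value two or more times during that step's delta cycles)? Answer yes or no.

no

[bits: w0,w6,w7,w9,w1,w8,clk,w2,w4,w3,w5]
t=0: Δ0=01111001100 Δ1=01111011100 Δ2=00111111100 Δ3=00011111101 Δ4=00001111101 Δ5=00001111100 | 5Δ
t=1: Δ0=00001111100 Δ1=00001101100 | 1Δ
t=2: Δ0=00001101100 Δ1=00001111100 Δ2=00001111000 | 2Δ
t=3: Δ0=00001111000 Δ1=00001101000 | 1Δ
t=4: Δ0=00001101000 Δ1=00001111000 Δ2=01001111000 Δ3=01101111000 Δ4=01111111000 Δ5=01111111001 | 5Δ
t=5: Δ0=01111111001 Δ1=01111101001 | 1Δ
t=6: Δ0=01111101001 Δ1=01111111001 Δ2=01111111101 | 2Δ
t=7: Δ0=01111111101 Δ1=01111101101 | 1Δ
t=8: Δ0=01111101101 Δ1=01111111101 Δ2=00111111101 Δ3=00011111101 Δ4=00001111101 Δ5=00001111100 | 5Δ
t=9: Δ0=00001111100 Δ1=00001101100 | 1Δ
t=10: Δ0=00001101100 Δ1=00001111100 Δ2=00001111000 | 2Δ
t=11: Δ0=00001111000 Δ1=00001101000 | 1Δ
t=12: Δ0=00001101000 Δ1=00001111000 Δ2=01001111000 Δ3=01101111000 Δ4=01111111000 Δ5=01111111001 | 5Δ
t=13: Δ0=01111111001 Δ1=01111101001 | 1Δ
t=14: Δ0=01111101001 Δ1=01111111001 Δ2=01111111101 | 2Δ
t=15: Δ0=01111111101 Δ1=01111101101 | 1Δ
t=16: Δ0=01111101101 Δ1=01111111101 Δ2=00111111101 Δ3=00011111101 Δ4=00001111101 Δ5=00001111100 | 5Δ
t=17: Δ0=00001111100 Δ1=00001101100 | 1Δ
t=18: Δ0=00001101100 Δ1=00001111100 Δ2=00001111000 | 2Δ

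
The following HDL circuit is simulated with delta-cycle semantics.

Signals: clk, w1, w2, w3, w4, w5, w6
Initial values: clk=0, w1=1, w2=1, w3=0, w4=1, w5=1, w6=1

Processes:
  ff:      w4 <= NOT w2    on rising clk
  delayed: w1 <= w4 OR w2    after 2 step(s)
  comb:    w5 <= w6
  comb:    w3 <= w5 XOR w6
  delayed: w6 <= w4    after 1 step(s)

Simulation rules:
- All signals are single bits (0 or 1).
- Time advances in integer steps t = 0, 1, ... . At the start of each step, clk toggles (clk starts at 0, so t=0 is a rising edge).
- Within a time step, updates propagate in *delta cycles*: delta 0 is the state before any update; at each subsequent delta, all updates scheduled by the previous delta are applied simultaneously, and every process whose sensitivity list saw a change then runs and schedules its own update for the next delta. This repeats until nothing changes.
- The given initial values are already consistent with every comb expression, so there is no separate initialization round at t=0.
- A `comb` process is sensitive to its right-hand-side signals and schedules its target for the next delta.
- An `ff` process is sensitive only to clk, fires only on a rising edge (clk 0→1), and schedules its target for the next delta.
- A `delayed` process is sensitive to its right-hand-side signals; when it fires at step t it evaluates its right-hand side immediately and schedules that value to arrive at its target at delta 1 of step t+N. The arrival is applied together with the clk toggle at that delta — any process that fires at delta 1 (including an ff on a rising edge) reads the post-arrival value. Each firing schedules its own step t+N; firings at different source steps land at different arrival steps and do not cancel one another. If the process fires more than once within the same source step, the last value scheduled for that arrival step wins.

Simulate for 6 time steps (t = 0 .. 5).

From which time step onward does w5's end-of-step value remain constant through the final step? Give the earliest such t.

t0.Δ0 w4=1 w5=1 w2=1 w6=1 clk=0 w3=0 w1=1
t0.Δ1 w4=1 w5=1 w2=1 w6=1 clk=1 w3=0 w1=1
t0.Δ2 w4=0 w5=1 w2=1 w6=1 clk=1 w3=0 w1=1
t1.Δ0 w4=0 w5=1 w2=1 w6=1 clk=1 w3=0 w1=1
t1.Δ1 w4=0 w5=1 w2=1 w6=0 clk=0 w3=0 w1=1
t1.Δ2 w4=0 w5=0 w2=1 w6=0 clk=0 w3=1 w1=1
t1.Δ3 w4=0 w5=0 w2=1 w6=0 clk=0 w3=0 w1=1
t2.Δ0 w4=0 w5=0 w2=1 w6=0 clk=0 w3=0 w1=1
t2.Δ1 w4=0 w5=0 w2=1 w6=0 clk=1 w3=0 w1=1
t3.Δ0 w4=0 w5=0 w2=1 w6=0 clk=1 w3=0 w1=1
t3.Δ1 w4=0 w5=0 w2=1 w6=0 clk=0 w3=0 w1=1
t4.Δ0 w4=0 w5=0 w2=1 w6=0 clk=0 w3=0 w1=1
t4.Δ1 w4=0 w5=0 w2=1 w6=0 clk=1 w3=0 w1=1
t5.Δ0 w4=0 w5=0 w2=1 w6=0 clk=1 w3=0 w1=1
t5.Δ1 w4=0 w5=0 w2=1 w6=0 clk=0 w3=0 w1=1

1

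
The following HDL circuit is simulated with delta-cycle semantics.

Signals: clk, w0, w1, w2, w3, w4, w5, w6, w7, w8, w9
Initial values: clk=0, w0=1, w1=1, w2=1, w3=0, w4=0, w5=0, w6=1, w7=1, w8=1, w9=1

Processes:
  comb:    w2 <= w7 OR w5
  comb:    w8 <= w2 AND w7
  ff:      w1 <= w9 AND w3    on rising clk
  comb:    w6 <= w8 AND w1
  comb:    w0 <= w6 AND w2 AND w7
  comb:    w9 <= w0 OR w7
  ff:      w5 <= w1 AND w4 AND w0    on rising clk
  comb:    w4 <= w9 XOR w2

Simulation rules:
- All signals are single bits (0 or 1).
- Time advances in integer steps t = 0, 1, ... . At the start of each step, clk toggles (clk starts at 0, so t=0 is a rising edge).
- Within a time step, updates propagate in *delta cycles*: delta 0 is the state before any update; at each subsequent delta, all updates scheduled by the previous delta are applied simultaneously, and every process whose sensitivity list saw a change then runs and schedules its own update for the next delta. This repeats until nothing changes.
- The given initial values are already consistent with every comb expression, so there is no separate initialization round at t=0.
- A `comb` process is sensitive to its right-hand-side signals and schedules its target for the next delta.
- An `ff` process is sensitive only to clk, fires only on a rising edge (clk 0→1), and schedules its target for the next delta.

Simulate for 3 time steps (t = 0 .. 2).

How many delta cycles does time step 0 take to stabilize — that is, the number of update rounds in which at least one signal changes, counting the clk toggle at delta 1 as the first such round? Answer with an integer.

4

t=0 Δ0: w4=0 w0=1 w1=1 w8=1 clk=0 w9=1 w2=1 w5=0 w3=0 w6=1 w7=1
  Δ1: clk:0→1
  Δ2: w1:1→0
  Δ3: w6:1→0
  Δ4: w0:1→0
  (4Δ to stable)
t=1 Δ0: w4=0 w0=0 w1=0 w8=1 clk=1 w9=1 w2=1 w5=0 w3=0 w6=0 w7=1
  Δ1: clk:1→0
  (1Δ to stable)
t=2 Δ0: w4=0 w0=0 w1=0 w8=1 clk=0 w9=1 w2=1 w5=0 w3=0 w6=0 w7=1
  Δ1: clk:0→1
  (1Δ to stable)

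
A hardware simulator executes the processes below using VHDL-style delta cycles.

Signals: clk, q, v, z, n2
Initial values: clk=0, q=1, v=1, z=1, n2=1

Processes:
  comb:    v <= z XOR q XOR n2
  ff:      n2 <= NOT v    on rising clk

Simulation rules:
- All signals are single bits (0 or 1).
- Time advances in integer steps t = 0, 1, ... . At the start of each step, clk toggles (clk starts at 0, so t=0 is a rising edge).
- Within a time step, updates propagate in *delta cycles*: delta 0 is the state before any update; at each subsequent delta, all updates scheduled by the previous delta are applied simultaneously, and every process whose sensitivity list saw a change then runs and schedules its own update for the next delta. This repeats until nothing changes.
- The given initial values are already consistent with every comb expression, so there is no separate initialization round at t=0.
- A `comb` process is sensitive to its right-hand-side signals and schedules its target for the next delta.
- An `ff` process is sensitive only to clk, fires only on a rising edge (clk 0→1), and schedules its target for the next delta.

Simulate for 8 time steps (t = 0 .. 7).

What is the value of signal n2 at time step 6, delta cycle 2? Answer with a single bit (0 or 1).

1

[bits: v,z,n2,clk,q]
t=0: Δ0=11101 Δ1=11111 Δ2=11011 Δ3=01011 | 3Δ
t=1: Δ0=01011 Δ1=01001 | 1Δ
t=2: Δ0=01001 Δ1=01011 Δ2=01111 Δ3=11111 | 3Δ
t=3: Δ0=11111 Δ1=11101 | 1Δ
t=4: Δ0=11101 Δ1=11111 Δ2=11011 Δ3=01011 | 3Δ
t=5: Δ0=01011 Δ1=01001 | 1Δ
t=6: Δ0=01001 Δ1=01011 Δ2=01111 Δ3=11111 | 3Δ
t=7: Δ0=11111 Δ1=11101 | 1Δ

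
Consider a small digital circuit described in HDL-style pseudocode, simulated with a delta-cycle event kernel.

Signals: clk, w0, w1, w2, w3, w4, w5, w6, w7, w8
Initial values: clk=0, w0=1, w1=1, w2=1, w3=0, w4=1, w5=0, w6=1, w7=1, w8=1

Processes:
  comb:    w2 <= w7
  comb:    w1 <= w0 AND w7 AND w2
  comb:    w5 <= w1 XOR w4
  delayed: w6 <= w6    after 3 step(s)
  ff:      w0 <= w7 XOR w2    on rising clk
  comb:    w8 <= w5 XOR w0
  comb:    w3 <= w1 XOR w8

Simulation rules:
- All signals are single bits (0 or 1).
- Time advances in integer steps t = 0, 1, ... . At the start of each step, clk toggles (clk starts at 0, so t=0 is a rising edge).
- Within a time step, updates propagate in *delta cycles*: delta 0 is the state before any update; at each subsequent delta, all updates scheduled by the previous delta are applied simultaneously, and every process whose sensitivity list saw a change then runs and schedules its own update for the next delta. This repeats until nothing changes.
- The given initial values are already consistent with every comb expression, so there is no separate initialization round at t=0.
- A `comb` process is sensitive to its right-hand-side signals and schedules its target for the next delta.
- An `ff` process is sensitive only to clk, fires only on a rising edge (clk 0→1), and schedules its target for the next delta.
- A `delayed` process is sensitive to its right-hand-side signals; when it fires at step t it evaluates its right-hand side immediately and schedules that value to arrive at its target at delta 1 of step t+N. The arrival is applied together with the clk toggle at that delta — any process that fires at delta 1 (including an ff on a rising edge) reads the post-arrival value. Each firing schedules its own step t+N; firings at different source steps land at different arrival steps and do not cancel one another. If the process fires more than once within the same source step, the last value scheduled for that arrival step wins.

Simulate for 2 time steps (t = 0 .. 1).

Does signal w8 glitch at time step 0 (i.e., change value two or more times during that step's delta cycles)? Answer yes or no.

yes

t0.Δ0 w5=0 w7=1 w2=1 w3=0 w1=1 clk=0 w4=1 w6=1 w0=1 w8=1
t0.Δ1 w5=0 w7=1 w2=1 w3=0 w1=1 clk=1 w4=1 w6=1 w0=1 w8=1
t0.Δ2 w5=0 w7=1 w2=1 w3=0 w1=1 clk=1 w4=1 w6=1 w0=0 w8=1
t0.Δ3 w5=0 w7=1 w2=1 w3=0 w1=0 clk=1 w4=1 w6=1 w0=0 w8=0
t0.Δ4 w5=1 w7=1 w2=1 w3=0 w1=0 clk=1 w4=1 w6=1 w0=0 w8=0
t0.Δ5 w5=1 w7=1 w2=1 w3=0 w1=0 clk=1 w4=1 w6=1 w0=0 w8=1
t0.Δ6 w5=1 w7=1 w2=1 w3=1 w1=0 clk=1 w4=1 w6=1 w0=0 w8=1
t1.Δ0 w5=1 w7=1 w2=1 w3=1 w1=0 clk=1 w4=1 w6=1 w0=0 w8=1
t1.Δ1 w5=1 w7=1 w2=1 w3=1 w1=0 clk=0 w4=1 w6=1 w0=0 w8=1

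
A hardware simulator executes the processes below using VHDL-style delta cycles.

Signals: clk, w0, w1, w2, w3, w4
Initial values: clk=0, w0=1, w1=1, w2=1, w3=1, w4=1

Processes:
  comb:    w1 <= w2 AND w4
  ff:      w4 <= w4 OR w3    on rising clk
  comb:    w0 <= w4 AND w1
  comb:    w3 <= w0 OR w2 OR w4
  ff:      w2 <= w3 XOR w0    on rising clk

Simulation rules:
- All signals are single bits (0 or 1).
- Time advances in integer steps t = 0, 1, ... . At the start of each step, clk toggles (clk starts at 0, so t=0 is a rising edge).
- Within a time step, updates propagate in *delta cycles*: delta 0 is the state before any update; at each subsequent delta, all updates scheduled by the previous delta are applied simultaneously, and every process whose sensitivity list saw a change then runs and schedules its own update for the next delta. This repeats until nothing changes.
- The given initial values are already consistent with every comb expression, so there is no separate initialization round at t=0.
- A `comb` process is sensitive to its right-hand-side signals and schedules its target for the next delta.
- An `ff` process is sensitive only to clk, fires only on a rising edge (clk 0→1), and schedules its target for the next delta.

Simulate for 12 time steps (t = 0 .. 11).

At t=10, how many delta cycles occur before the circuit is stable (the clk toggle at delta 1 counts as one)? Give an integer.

t=0 Δ0: w3=1 w4=1 w1=1 w0=1 w2=1 clk=0
  Δ1: clk:0→1
  Δ2: w2:1→0
  Δ3: w1:1→0
  Δ4: w0:1→0
  (4Δ to stable)
t=1 Δ0: w3=1 w4=1 w1=0 w0=0 w2=0 clk=1
  Δ1: clk:1→0
  (1Δ to stable)
t=2 Δ0: w3=1 w4=1 w1=0 w0=0 w2=0 clk=0
  Δ1: clk:0→1
  Δ2: w2:0→1
  Δ3: w1:0→1
  Δ4: w0:0→1
  (4Δ to stable)
t=3 Δ0: w3=1 w4=1 w1=1 w0=1 w2=1 clk=1
  Δ1: clk:1→0
  (1Δ to stable)
t=4 Δ0: w3=1 w4=1 w1=1 w0=1 w2=1 clk=0
  Δ1: clk:0→1
  Δ2: w2:1→0
  Δ3: w1:1→0
  Δ4: w0:1→0
  (4Δ to stable)
t=5 Δ0: w3=1 w4=1 w1=0 w0=0 w2=0 clk=1
  Δ1: clk:1→0
  (1Δ to stable)
t=6 Δ0: w3=1 w4=1 w1=0 w0=0 w2=0 clk=0
  Δ1: clk:0→1
  Δ2: w2:0→1
  Δ3: w1:0→1
  Δ4: w0:0→1
  (4Δ to stable)
t=7 Δ0: w3=1 w4=1 w1=1 w0=1 w2=1 clk=1
  Δ1: clk:1→0
  (1Δ to stable)
t=8 Δ0: w3=1 w4=1 w1=1 w0=1 w2=1 clk=0
  Δ1: clk:0→1
  Δ2: w2:1→0
  Δ3: w1:1→0
  Δ4: w0:1→0
  (4Δ to stable)
t=9 Δ0: w3=1 w4=1 w1=0 w0=0 w2=0 clk=1
  Δ1: clk:1→0
  (1Δ to stable)
t=10 Δ0: w3=1 w4=1 w1=0 w0=0 w2=0 clk=0
  Δ1: clk:0→1
  Δ2: w2:0→1
  Δ3: w1:0→1
  Δ4: w0:0→1
  (4Δ to stable)
t=11 Δ0: w3=1 w4=1 w1=1 w0=1 w2=1 clk=1
  Δ1: clk:1→0
  (1Δ to stable)

4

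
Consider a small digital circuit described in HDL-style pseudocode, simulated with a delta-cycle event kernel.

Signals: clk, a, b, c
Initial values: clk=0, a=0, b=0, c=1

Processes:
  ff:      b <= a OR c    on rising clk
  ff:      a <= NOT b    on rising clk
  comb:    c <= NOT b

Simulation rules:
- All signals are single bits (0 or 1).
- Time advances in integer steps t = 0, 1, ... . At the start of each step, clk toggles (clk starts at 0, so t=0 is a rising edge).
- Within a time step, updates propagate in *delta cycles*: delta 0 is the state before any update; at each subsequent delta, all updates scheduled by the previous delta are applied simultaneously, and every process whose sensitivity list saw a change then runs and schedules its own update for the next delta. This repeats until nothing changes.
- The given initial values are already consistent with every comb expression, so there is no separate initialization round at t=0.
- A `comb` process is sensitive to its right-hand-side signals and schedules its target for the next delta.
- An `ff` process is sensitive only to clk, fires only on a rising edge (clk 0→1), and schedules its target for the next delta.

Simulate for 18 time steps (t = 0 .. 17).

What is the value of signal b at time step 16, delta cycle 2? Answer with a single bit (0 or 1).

0

[bits: a,b,clk,c]
t=0: Δ0=0001 Δ1=0011 Δ2=1111 Δ3=1110 | 3Δ
t=1: Δ0=1110 Δ1=1100 | 1Δ
t=2: Δ0=1100 Δ1=1110 Δ2=0110 | 2Δ
t=3: Δ0=0110 Δ1=0100 | 1Δ
t=4: Δ0=0100 Δ1=0110 Δ2=0010 Δ3=0011 | 3Δ
t=5: Δ0=0011 Δ1=0001 | 1Δ
t=6: Δ0=0001 Δ1=0011 Δ2=1111 Δ3=1110 | 3Δ
t=7: Δ0=1110 Δ1=1100 | 1Δ
t=8: Δ0=1100 Δ1=1110 Δ2=0110 | 2Δ
t=9: Δ0=0110 Δ1=0100 | 1Δ
t=10: Δ0=0100 Δ1=0110 Δ2=0010 Δ3=0011 | 3Δ
t=11: Δ0=0011 Δ1=0001 | 1Δ
t=12: Δ0=0001 Δ1=0011 Δ2=1111 Δ3=1110 | 3Δ
t=13: Δ0=1110 Δ1=1100 | 1Δ
t=14: Δ0=1100 Δ1=1110 Δ2=0110 | 2Δ
t=15: Δ0=0110 Δ1=0100 | 1Δ
t=16: Δ0=0100 Δ1=0110 Δ2=0010 Δ3=0011 | 3Δ
t=17: Δ0=0011 Δ1=0001 | 1Δ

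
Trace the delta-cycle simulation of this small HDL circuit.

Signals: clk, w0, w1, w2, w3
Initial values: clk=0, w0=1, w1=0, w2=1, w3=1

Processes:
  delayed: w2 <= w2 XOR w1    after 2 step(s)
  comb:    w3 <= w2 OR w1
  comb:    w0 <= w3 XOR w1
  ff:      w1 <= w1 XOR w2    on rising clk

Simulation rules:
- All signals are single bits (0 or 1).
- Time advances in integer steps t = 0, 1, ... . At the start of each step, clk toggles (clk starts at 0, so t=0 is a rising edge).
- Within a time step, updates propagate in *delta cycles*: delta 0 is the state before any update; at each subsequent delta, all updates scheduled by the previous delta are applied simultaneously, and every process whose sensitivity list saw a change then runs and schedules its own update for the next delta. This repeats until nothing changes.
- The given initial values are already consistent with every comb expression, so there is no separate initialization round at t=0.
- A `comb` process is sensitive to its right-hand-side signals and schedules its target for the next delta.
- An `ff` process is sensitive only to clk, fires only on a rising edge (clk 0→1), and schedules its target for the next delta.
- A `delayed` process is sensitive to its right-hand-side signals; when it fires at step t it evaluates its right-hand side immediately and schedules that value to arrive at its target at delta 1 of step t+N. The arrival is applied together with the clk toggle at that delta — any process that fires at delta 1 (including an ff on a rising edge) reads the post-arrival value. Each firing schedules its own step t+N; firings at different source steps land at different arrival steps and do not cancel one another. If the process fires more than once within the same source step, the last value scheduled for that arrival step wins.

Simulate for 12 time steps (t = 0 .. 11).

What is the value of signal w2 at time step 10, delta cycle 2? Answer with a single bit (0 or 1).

[bits: w0,w2,w3,clk,w1]
t=0: Δ0=11100 Δ1=11110 Δ2=11111 Δ3=01111 | 3Δ
t=1: Δ0=01111 Δ1=01101 | 1Δ
t=2: Δ0=01101 Δ1=00111 | 1Δ
t=3: Δ0=00111 Δ1=00101 | 1Δ
t=4: Δ0=00101 Δ1=01111 Δ2=01110 Δ3=11110 | 3Δ
t=5: Δ0=11110 Δ1=11100 | 1Δ
t=6: Δ0=11100 Δ1=11110 Δ2=11111 Δ3=01111 | 3Δ
t=7: Δ0=01111 Δ1=01101 | 1Δ
t=8: Δ0=01101 Δ1=00111 | 1Δ
t=9: Δ0=00111 Δ1=00101 | 1Δ
t=10: Δ0=00101 Δ1=01111 Δ2=01110 Δ3=11110 | 3Δ
t=11: Δ0=11110 Δ1=11100 | 1Δ

1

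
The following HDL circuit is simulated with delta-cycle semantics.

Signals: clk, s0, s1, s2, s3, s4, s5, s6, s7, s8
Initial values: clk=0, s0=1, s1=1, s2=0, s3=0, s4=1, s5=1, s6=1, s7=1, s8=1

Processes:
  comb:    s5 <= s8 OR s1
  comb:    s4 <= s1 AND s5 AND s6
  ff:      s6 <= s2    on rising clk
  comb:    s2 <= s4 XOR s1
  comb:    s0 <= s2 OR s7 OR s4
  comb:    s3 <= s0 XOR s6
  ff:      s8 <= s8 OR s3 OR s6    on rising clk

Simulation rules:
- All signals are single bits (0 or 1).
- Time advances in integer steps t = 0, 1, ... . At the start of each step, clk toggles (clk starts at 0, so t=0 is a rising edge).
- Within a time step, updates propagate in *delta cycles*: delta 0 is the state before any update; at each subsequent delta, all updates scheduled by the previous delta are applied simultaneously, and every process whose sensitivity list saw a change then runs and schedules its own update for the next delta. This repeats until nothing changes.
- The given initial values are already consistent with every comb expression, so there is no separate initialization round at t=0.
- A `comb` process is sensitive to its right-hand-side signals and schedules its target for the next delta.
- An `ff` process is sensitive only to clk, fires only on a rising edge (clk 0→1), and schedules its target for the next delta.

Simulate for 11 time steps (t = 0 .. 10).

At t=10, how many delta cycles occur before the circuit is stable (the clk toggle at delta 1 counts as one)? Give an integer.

4

t=0 Δ0: s1=1 s3=0 s4=1 clk=0 s2=0 s8=1 s5=1 s6=1 s0=1 s7=1
  Δ1: clk:0→1
  Δ2: s6:1→0
  Δ3: s3:0→1, s4:1→0
  Δ4: s2:0→1
  (4Δ to stable)
t=1 Δ0: s1=1 s3=1 s4=0 clk=1 s2=1 s8=1 s5=1 s6=0 s0=1 s7=1
  Δ1: clk:1→0
  (1Δ to stable)
t=2 Δ0: s1=1 s3=1 s4=0 clk=0 s2=1 s8=1 s5=1 s6=0 s0=1 s7=1
  Δ1: clk:0→1
  Δ2: s6:0→1
  Δ3: s3:1→0, s4:0→1
  Δ4: s2:1→0
  (4Δ to stable)
t=3 Δ0: s1=1 s3=0 s4=1 clk=1 s2=0 s8=1 s5=1 s6=1 s0=1 s7=1
  Δ1: clk:1→0
  (1Δ to stable)
t=4 Δ0: s1=1 s3=0 s4=1 clk=0 s2=0 s8=1 s5=1 s6=1 s0=1 s7=1
  Δ1: clk:0→1
  Δ2: s6:1→0
  Δ3: s3:0→1, s4:1→0
  Δ4: s2:0→1
  (4Δ to stable)
t=5 Δ0: s1=1 s3=1 s4=0 clk=1 s2=1 s8=1 s5=1 s6=0 s0=1 s7=1
  Δ1: clk:1→0
  (1Δ to stable)
t=6 Δ0: s1=1 s3=1 s4=0 clk=0 s2=1 s8=1 s5=1 s6=0 s0=1 s7=1
  Δ1: clk:0→1
  Δ2: s6:0→1
  Δ3: s3:1→0, s4:0→1
  Δ4: s2:1→0
  (4Δ to stable)
t=7 Δ0: s1=1 s3=0 s4=1 clk=1 s2=0 s8=1 s5=1 s6=1 s0=1 s7=1
  Δ1: clk:1→0
  (1Δ to stable)
t=8 Δ0: s1=1 s3=0 s4=1 clk=0 s2=0 s8=1 s5=1 s6=1 s0=1 s7=1
  Δ1: clk:0→1
  Δ2: s6:1→0
  Δ3: s3:0→1, s4:1→0
  Δ4: s2:0→1
  (4Δ to stable)
t=9 Δ0: s1=1 s3=1 s4=0 clk=1 s2=1 s8=1 s5=1 s6=0 s0=1 s7=1
  Δ1: clk:1→0
  (1Δ to stable)
t=10 Δ0: s1=1 s3=1 s4=0 clk=0 s2=1 s8=1 s5=1 s6=0 s0=1 s7=1
  Δ1: clk:0→1
  Δ2: s6:0→1
  Δ3: s3:1→0, s4:0→1
  Δ4: s2:1→0
  (4Δ to stable)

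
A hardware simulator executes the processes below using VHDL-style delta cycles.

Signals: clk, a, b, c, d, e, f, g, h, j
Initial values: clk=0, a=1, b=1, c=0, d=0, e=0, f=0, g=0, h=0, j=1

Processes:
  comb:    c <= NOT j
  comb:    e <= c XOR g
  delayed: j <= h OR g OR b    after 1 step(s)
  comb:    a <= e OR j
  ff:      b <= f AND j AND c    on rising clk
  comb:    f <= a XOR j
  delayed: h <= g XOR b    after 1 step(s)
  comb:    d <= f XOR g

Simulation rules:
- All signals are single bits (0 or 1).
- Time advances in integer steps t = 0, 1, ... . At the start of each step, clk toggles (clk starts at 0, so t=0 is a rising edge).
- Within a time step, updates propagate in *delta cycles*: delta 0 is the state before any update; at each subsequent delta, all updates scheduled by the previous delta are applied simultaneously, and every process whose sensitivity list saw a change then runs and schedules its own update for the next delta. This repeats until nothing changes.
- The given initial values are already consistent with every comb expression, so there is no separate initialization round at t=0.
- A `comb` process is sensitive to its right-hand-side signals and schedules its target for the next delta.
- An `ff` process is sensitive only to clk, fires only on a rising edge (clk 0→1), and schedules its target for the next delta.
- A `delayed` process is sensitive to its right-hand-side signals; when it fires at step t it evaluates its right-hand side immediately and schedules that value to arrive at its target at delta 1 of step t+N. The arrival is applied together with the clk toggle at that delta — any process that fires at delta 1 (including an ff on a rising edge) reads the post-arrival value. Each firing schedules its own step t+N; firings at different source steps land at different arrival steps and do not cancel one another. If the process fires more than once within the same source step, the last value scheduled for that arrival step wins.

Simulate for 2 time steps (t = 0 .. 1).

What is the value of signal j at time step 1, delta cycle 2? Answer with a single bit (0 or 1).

t=0 Δ0: b=1 f=0 j=1 d=0 clk=0 g=0 e=0 a=1 h=0 c=0
  Δ1: clk:0→1
  Δ2: b:1→0
  (2Δ to stable)
t=1 Δ0: b=0 f=0 j=1 d=0 clk=1 g=0 e=0 a=1 h=0 c=0
  Δ1: j:1→0, clk:1→0
  Δ2: f:0→1, a:1→0, c:0→1
  Δ3: f:1→0, d:0→1, e:0→1
  Δ4: d:1→0, a:0→1
  Δ5: f:0→1
  Δ6: d:0→1
  (6Δ to stable)

0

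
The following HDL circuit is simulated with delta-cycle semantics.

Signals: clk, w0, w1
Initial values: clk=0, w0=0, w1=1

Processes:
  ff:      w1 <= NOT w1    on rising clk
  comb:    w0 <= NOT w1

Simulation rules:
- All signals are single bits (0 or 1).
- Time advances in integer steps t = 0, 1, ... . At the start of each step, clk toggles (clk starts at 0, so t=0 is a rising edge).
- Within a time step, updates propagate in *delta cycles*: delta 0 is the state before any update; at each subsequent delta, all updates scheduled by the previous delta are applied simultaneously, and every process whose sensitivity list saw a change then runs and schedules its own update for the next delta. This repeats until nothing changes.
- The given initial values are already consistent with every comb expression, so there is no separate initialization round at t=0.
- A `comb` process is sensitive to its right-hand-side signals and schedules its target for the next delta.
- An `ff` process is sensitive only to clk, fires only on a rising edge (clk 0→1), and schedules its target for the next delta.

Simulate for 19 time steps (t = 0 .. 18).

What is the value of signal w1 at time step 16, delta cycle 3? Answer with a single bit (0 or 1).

0

[bits: clk,w1,w0]
t=0: Δ0=010 Δ1=110 Δ2=100 Δ3=101 | 3Δ
t=1: Δ0=101 Δ1=001 | 1Δ
t=2: Δ0=001 Δ1=101 Δ2=111 Δ3=110 | 3Δ
t=3: Δ0=110 Δ1=010 | 1Δ
t=4: Δ0=010 Δ1=110 Δ2=100 Δ3=101 | 3Δ
t=5: Δ0=101 Δ1=001 | 1Δ
t=6: Δ0=001 Δ1=101 Δ2=111 Δ3=110 | 3Δ
t=7: Δ0=110 Δ1=010 | 1Δ
t=8: Δ0=010 Δ1=110 Δ2=100 Δ3=101 | 3Δ
t=9: Δ0=101 Δ1=001 | 1Δ
t=10: Δ0=001 Δ1=101 Δ2=111 Δ3=110 | 3Δ
t=11: Δ0=110 Δ1=010 | 1Δ
t=12: Δ0=010 Δ1=110 Δ2=100 Δ3=101 | 3Δ
t=13: Δ0=101 Δ1=001 | 1Δ
t=14: Δ0=001 Δ1=101 Δ2=111 Δ3=110 | 3Δ
t=15: Δ0=110 Δ1=010 | 1Δ
t=16: Δ0=010 Δ1=110 Δ2=100 Δ3=101 | 3Δ
t=17: Δ0=101 Δ1=001 | 1Δ
t=18: Δ0=001 Δ1=101 Δ2=111 Δ3=110 | 3Δ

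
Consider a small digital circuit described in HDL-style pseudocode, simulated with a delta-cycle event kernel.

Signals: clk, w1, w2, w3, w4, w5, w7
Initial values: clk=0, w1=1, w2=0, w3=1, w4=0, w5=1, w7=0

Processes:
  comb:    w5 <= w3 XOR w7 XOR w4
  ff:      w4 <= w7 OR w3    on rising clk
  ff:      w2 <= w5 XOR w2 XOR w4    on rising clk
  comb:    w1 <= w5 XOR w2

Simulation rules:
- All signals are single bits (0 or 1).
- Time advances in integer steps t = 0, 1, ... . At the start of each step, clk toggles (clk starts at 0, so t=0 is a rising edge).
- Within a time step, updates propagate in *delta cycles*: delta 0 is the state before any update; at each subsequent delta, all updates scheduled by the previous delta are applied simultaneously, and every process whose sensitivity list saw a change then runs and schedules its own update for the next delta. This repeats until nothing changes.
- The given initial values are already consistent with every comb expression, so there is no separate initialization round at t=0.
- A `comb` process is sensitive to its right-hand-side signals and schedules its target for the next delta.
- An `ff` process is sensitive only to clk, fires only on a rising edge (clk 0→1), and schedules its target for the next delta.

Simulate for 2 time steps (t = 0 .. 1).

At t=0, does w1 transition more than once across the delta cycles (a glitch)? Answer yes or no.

yes

t=0 Δ0: clk=0 w7=0 w2=0 w5=1 w4=0 w3=1 w1=1
  Δ1: clk:0→1
  Δ2: w2:0→1, w4:0→1
  Δ3: w5:1→0, w1:1→0
  Δ4: w1:0→1
  (4Δ to stable)
t=1 Δ0: clk=1 w7=0 w2=1 w5=0 w4=1 w3=1 w1=1
  Δ1: clk:1→0
  (1Δ to stable)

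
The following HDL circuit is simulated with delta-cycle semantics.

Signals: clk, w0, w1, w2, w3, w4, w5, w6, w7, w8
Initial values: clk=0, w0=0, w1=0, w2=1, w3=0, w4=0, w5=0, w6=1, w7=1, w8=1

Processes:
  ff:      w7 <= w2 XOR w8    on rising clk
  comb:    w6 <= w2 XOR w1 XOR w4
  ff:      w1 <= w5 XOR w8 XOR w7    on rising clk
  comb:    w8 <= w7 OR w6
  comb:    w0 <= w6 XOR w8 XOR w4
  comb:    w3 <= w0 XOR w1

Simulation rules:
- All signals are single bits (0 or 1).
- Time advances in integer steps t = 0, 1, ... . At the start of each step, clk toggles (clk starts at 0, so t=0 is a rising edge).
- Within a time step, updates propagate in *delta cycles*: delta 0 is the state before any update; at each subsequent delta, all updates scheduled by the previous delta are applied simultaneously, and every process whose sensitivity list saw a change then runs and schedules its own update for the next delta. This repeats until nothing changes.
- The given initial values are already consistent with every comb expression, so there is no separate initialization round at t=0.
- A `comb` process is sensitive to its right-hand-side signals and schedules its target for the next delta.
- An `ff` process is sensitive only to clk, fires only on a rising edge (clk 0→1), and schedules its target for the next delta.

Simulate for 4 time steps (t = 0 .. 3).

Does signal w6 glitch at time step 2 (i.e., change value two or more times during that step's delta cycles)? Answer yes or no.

no

t=0 Δ0: w0=0 w3=0 w8=1 w5=0 w6=1 clk=0 w4=0 w1=0 w7=1 w2=1
  Δ1: clk:0→1
  Δ2: w7:1→0
  (2Δ to stable)
t=1 Δ0: w0=0 w3=0 w8=1 w5=0 w6=1 clk=1 w4=0 w1=0 w7=0 w2=1
  Δ1: clk:1→0
  (1Δ to stable)
t=2 Δ0: w0=0 w3=0 w8=1 w5=0 w6=1 clk=0 w4=0 w1=0 w7=0 w2=1
  Δ1: clk:0→1
  Δ2: w1:0→1
  Δ3: w3:0→1, w6:1→0
  Δ4: w0:0→1, w8:1→0
  Δ5: w0:1→0, w3:1→0
  Δ6: w3:0→1
  (6Δ to stable)
t=3 Δ0: w0=0 w3=1 w8=0 w5=0 w6=0 clk=1 w4=0 w1=1 w7=0 w2=1
  Δ1: clk:1→0
  (1Δ to stable)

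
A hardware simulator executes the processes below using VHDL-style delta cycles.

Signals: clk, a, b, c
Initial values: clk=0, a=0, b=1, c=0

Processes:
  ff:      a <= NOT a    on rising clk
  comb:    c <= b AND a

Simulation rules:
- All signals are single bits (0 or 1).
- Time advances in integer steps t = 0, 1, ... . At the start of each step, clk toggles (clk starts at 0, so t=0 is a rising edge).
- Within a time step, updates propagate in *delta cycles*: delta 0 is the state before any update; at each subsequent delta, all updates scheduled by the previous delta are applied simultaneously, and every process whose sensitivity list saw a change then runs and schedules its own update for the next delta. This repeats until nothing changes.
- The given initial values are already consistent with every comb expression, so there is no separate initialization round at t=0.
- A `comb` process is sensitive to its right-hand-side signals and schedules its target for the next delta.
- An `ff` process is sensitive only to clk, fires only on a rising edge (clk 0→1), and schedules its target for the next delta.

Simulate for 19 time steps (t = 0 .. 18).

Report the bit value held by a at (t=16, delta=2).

1

t=0 Δ0: b=1 c=0 a=0 clk=0
  Δ1: clk:0→1
  Δ2: a:0→1
  Δ3: c:0→1
  (3Δ to stable)
t=1 Δ0: b=1 c=1 a=1 clk=1
  Δ1: clk:1→0
  (1Δ to stable)
t=2 Δ0: b=1 c=1 a=1 clk=0
  Δ1: clk:0→1
  Δ2: a:1→0
  Δ3: c:1→0
  (3Δ to stable)
t=3 Δ0: b=1 c=0 a=0 clk=1
  Δ1: clk:1→0
  (1Δ to stable)
t=4 Δ0: b=1 c=0 a=0 clk=0
  Δ1: clk:0→1
  Δ2: a:0→1
  Δ3: c:0→1
  (3Δ to stable)
t=5 Δ0: b=1 c=1 a=1 clk=1
  Δ1: clk:1→0
  (1Δ to stable)
t=6 Δ0: b=1 c=1 a=1 clk=0
  Δ1: clk:0→1
  Δ2: a:1→0
  Δ3: c:1→0
  (3Δ to stable)
t=7 Δ0: b=1 c=0 a=0 clk=1
  Δ1: clk:1→0
  (1Δ to stable)
t=8 Δ0: b=1 c=0 a=0 clk=0
  Δ1: clk:0→1
  Δ2: a:0→1
  Δ3: c:0→1
  (3Δ to stable)
t=9 Δ0: b=1 c=1 a=1 clk=1
  Δ1: clk:1→0
  (1Δ to stable)
t=10 Δ0: b=1 c=1 a=1 clk=0
  Δ1: clk:0→1
  Δ2: a:1→0
  Δ3: c:1→0
  (3Δ to stable)
t=11 Δ0: b=1 c=0 a=0 clk=1
  Δ1: clk:1→0
  (1Δ to stable)
t=12 Δ0: b=1 c=0 a=0 clk=0
  Δ1: clk:0→1
  Δ2: a:0→1
  Δ3: c:0→1
  (3Δ to stable)
t=13 Δ0: b=1 c=1 a=1 clk=1
  Δ1: clk:1→0
  (1Δ to stable)
t=14 Δ0: b=1 c=1 a=1 clk=0
  Δ1: clk:0→1
  Δ2: a:1→0
  Δ3: c:1→0
  (3Δ to stable)
t=15 Δ0: b=1 c=0 a=0 clk=1
  Δ1: clk:1→0
  (1Δ to stable)
t=16 Δ0: b=1 c=0 a=0 clk=0
  Δ1: clk:0→1
  Δ2: a:0→1
  Δ3: c:0→1
  (3Δ to stable)
t=17 Δ0: b=1 c=1 a=1 clk=1
  Δ1: clk:1→0
  (1Δ to stable)
t=18 Δ0: b=1 c=1 a=1 clk=0
  Δ1: clk:0→1
  Δ2: a:1→0
  Δ3: c:1→0
  (3Δ to stable)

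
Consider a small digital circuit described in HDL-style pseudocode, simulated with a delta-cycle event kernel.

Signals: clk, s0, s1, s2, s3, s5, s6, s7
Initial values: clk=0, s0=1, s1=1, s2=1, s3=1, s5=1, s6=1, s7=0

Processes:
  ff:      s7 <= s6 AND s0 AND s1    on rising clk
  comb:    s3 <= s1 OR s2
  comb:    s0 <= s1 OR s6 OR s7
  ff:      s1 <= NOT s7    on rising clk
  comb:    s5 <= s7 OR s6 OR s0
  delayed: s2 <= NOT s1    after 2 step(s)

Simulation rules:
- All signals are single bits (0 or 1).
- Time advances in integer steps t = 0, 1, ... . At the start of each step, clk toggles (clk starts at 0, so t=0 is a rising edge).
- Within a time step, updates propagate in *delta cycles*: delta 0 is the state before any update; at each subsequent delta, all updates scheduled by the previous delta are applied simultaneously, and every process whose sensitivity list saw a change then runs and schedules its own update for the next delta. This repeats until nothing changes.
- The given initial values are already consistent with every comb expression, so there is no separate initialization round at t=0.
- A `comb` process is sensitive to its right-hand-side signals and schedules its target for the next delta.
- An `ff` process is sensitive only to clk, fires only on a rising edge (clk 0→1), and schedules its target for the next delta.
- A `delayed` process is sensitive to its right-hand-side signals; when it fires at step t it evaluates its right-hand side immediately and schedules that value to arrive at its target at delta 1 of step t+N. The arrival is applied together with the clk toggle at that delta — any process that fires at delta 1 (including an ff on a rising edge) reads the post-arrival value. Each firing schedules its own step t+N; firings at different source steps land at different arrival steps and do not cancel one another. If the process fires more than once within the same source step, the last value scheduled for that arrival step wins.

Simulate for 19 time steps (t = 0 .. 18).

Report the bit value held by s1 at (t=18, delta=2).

0

[bits: s5,s6,s1,s7,s3,s2,s0,clk]
t=0: Δ0=11101110 Δ1=11101111 Δ2=11111111 | 2Δ
t=1: Δ0=11111111 Δ1=11111110 | 1Δ
t=2: Δ0=11111110 Δ1=11111111 Δ2=11011111 | 2Δ
t=3: Δ0=11011111 Δ1=11011110 | 1Δ
t=4: Δ0=11011110 Δ1=11011111 Δ2=11001111 | 2Δ
t=5: Δ0=11001111 Δ1=11001110 | 1Δ
t=6: Δ0=11001110 Δ1=11001111 Δ2=11101111 | 2Δ
t=7: Δ0=11101111 Δ1=11101110 | 1Δ
t=8: Δ0=11101110 Δ1=11101011 Δ2=11111011 | 2Δ
t=9: Δ0=11111011 Δ1=11111010 | 1Δ
t=10: Δ0=11111010 Δ1=11111011 Δ2=11011011 Δ3=11010011 | 3Δ
t=11: Δ0=11010011 Δ1=11010010 | 1Δ
t=12: Δ0=11010010 Δ1=11010111 Δ2=11001111 | 2Δ
t=13: Δ0=11001111 Δ1=11001110 | 1Δ
t=14: Δ0=11001110 Δ1=11001111 Δ2=11101111 | 2Δ
t=15: Δ0=11101111 Δ1=11101110 | 1Δ
t=16: Δ0=11101110 Δ1=11101011 Δ2=11111011 | 2Δ
t=17: Δ0=11111011 Δ1=11111010 | 1Δ
t=18: Δ0=11111010 Δ1=11111011 Δ2=11011011 Δ3=11010011 | 3Δ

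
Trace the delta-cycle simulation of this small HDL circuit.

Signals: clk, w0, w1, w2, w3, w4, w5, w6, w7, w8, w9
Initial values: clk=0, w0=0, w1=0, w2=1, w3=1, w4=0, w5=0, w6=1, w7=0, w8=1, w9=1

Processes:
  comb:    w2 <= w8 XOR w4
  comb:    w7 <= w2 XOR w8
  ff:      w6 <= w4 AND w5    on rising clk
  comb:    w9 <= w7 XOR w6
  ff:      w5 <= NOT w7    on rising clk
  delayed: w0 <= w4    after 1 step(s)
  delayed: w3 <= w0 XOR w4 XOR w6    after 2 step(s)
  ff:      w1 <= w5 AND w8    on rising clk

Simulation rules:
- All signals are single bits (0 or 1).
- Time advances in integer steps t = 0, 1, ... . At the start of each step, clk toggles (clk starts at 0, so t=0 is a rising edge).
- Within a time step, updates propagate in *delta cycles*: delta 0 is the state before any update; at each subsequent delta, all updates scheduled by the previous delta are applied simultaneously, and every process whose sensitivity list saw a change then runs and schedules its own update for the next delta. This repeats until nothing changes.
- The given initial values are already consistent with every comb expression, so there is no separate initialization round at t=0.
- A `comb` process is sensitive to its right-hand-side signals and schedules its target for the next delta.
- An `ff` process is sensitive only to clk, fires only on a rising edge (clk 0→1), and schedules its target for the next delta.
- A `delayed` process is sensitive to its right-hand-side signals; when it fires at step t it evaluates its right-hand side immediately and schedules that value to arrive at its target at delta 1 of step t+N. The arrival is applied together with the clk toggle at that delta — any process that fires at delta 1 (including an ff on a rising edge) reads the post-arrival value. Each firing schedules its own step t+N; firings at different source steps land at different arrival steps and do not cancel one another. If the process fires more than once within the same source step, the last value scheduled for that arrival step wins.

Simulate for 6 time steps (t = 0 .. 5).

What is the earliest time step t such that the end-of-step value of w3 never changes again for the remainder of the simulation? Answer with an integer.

t=0 Δ0: w6=1 clk=0 w0=0 w5=0 w9=1 w2=1 w3=1 w7=0 w8=1 w1=0 w4=0
  Δ1: clk:0→1
  Δ2: w6:1→0, w5:0→1
  Δ3: w9:1→0
  (3Δ to stable)
t=1 Δ0: w6=0 clk=1 w0=0 w5=1 w9=0 w2=1 w3=1 w7=0 w8=1 w1=0 w4=0
  Δ1: clk:1→0
  (1Δ to stable)
t=2 Δ0: w6=0 clk=0 w0=0 w5=1 w9=0 w2=1 w3=1 w7=0 w8=1 w1=0 w4=0
  Δ1: clk:0→1, w3:1→0
  Δ2: w1:0→1
  (2Δ to stable)
t=3 Δ0: w6=0 clk=1 w0=0 w5=1 w9=0 w2=1 w3=0 w7=0 w8=1 w1=1 w4=0
  Δ1: clk:1→0
  (1Δ to stable)
t=4 Δ0: w6=0 clk=0 w0=0 w5=1 w9=0 w2=1 w3=0 w7=0 w8=1 w1=1 w4=0
  Δ1: clk:0→1
  (1Δ to stable)
t=5 Δ0: w6=0 clk=1 w0=0 w5=1 w9=0 w2=1 w3=0 w7=0 w8=1 w1=1 w4=0
  Δ1: clk:1→0
  (1Δ to stable)

2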